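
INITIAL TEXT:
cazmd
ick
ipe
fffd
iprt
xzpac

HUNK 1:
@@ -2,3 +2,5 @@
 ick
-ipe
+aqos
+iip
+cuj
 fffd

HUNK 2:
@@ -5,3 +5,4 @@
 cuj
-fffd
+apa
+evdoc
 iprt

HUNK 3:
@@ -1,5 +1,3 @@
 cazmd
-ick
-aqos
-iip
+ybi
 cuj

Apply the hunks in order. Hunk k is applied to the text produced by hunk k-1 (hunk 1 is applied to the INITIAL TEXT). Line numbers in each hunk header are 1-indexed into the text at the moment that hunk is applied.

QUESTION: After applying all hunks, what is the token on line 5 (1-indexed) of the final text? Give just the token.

Answer: evdoc

Derivation:
Hunk 1: at line 2 remove [ipe] add [aqos,iip,cuj] -> 8 lines: cazmd ick aqos iip cuj fffd iprt xzpac
Hunk 2: at line 5 remove [fffd] add [apa,evdoc] -> 9 lines: cazmd ick aqos iip cuj apa evdoc iprt xzpac
Hunk 3: at line 1 remove [ick,aqos,iip] add [ybi] -> 7 lines: cazmd ybi cuj apa evdoc iprt xzpac
Final line 5: evdoc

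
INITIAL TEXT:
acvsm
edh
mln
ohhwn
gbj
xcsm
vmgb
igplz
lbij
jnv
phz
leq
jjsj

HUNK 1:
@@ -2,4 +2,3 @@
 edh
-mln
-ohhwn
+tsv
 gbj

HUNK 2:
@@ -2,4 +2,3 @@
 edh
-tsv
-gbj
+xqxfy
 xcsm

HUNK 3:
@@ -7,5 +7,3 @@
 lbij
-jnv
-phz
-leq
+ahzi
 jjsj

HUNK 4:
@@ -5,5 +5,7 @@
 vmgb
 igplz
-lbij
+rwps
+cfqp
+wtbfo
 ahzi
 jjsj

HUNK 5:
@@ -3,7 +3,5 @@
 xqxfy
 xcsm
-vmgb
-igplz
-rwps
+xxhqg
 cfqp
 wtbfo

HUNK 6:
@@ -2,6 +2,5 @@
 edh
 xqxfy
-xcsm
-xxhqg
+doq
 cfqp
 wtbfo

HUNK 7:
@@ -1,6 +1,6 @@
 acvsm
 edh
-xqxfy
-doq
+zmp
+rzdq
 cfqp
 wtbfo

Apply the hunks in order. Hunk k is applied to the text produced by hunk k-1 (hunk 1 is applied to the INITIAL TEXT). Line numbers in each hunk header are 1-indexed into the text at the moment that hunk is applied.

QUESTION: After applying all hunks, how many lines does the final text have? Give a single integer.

Hunk 1: at line 2 remove [mln,ohhwn] add [tsv] -> 12 lines: acvsm edh tsv gbj xcsm vmgb igplz lbij jnv phz leq jjsj
Hunk 2: at line 2 remove [tsv,gbj] add [xqxfy] -> 11 lines: acvsm edh xqxfy xcsm vmgb igplz lbij jnv phz leq jjsj
Hunk 3: at line 7 remove [jnv,phz,leq] add [ahzi] -> 9 lines: acvsm edh xqxfy xcsm vmgb igplz lbij ahzi jjsj
Hunk 4: at line 5 remove [lbij] add [rwps,cfqp,wtbfo] -> 11 lines: acvsm edh xqxfy xcsm vmgb igplz rwps cfqp wtbfo ahzi jjsj
Hunk 5: at line 3 remove [vmgb,igplz,rwps] add [xxhqg] -> 9 lines: acvsm edh xqxfy xcsm xxhqg cfqp wtbfo ahzi jjsj
Hunk 6: at line 2 remove [xcsm,xxhqg] add [doq] -> 8 lines: acvsm edh xqxfy doq cfqp wtbfo ahzi jjsj
Hunk 7: at line 1 remove [xqxfy,doq] add [zmp,rzdq] -> 8 lines: acvsm edh zmp rzdq cfqp wtbfo ahzi jjsj
Final line count: 8

Answer: 8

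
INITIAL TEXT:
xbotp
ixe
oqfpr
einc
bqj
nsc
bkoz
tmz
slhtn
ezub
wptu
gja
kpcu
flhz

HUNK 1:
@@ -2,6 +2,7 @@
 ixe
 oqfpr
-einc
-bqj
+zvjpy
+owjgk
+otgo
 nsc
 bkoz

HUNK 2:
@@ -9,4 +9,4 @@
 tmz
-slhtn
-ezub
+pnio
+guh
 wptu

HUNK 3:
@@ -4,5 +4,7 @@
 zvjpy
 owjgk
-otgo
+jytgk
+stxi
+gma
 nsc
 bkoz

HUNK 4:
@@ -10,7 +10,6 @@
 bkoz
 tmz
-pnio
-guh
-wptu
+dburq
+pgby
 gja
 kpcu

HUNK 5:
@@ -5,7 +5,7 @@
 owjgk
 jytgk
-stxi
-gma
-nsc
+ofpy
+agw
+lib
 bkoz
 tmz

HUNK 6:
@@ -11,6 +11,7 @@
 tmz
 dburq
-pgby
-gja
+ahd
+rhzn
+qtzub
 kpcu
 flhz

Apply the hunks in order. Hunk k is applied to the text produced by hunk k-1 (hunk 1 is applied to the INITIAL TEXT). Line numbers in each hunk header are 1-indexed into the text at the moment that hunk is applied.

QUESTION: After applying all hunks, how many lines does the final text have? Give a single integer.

Hunk 1: at line 2 remove [einc,bqj] add [zvjpy,owjgk,otgo] -> 15 lines: xbotp ixe oqfpr zvjpy owjgk otgo nsc bkoz tmz slhtn ezub wptu gja kpcu flhz
Hunk 2: at line 9 remove [slhtn,ezub] add [pnio,guh] -> 15 lines: xbotp ixe oqfpr zvjpy owjgk otgo nsc bkoz tmz pnio guh wptu gja kpcu flhz
Hunk 3: at line 4 remove [otgo] add [jytgk,stxi,gma] -> 17 lines: xbotp ixe oqfpr zvjpy owjgk jytgk stxi gma nsc bkoz tmz pnio guh wptu gja kpcu flhz
Hunk 4: at line 10 remove [pnio,guh,wptu] add [dburq,pgby] -> 16 lines: xbotp ixe oqfpr zvjpy owjgk jytgk stxi gma nsc bkoz tmz dburq pgby gja kpcu flhz
Hunk 5: at line 5 remove [stxi,gma,nsc] add [ofpy,agw,lib] -> 16 lines: xbotp ixe oqfpr zvjpy owjgk jytgk ofpy agw lib bkoz tmz dburq pgby gja kpcu flhz
Hunk 6: at line 11 remove [pgby,gja] add [ahd,rhzn,qtzub] -> 17 lines: xbotp ixe oqfpr zvjpy owjgk jytgk ofpy agw lib bkoz tmz dburq ahd rhzn qtzub kpcu flhz
Final line count: 17

Answer: 17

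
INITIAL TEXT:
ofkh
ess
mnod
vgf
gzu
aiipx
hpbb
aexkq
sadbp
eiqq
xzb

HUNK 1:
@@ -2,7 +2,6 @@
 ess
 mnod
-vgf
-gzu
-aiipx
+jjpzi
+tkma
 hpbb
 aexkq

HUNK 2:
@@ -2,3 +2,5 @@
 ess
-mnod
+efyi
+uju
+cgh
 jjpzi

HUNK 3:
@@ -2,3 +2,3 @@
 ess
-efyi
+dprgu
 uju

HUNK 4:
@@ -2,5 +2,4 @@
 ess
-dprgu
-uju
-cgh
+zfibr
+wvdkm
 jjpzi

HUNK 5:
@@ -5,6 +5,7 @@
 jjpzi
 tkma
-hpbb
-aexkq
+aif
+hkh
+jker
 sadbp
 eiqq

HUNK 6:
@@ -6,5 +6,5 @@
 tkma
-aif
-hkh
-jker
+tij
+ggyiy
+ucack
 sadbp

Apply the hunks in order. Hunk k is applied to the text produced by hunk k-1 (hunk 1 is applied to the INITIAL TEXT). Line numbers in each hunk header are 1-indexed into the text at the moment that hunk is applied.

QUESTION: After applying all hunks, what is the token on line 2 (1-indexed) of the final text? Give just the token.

Answer: ess

Derivation:
Hunk 1: at line 2 remove [vgf,gzu,aiipx] add [jjpzi,tkma] -> 10 lines: ofkh ess mnod jjpzi tkma hpbb aexkq sadbp eiqq xzb
Hunk 2: at line 2 remove [mnod] add [efyi,uju,cgh] -> 12 lines: ofkh ess efyi uju cgh jjpzi tkma hpbb aexkq sadbp eiqq xzb
Hunk 3: at line 2 remove [efyi] add [dprgu] -> 12 lines: ofkh ess dprgu uju cgh jjpzi tkma hpbb aexkq sadbp eiqq xzb
Hunk 4: at line 2 remove [dprgu,uju,cgh] add [zfibr,wvdkm] -> 11 lines: ofkh ess zfibr wvdkm jjpzi tkma hpbb aexkq sadbp eiqq xzb
Hunk 5: at line 5 remove [hpbb,aexkq] add [aif,hkh,jker] -> 12 lines: ofkh ess zfibr wvdkm jjpzi tkma aif hkh jker sadbp eiqq xzb
Hunk 6: at line 6 remove [aif,hkh,jker] add [tij,ggyiy,ucack] -> 12 lines: ofkh ess zfibr wvdkm jjpzi tkma tij ggyiy ucack sadbp eiqq xzb
Final line 2: ess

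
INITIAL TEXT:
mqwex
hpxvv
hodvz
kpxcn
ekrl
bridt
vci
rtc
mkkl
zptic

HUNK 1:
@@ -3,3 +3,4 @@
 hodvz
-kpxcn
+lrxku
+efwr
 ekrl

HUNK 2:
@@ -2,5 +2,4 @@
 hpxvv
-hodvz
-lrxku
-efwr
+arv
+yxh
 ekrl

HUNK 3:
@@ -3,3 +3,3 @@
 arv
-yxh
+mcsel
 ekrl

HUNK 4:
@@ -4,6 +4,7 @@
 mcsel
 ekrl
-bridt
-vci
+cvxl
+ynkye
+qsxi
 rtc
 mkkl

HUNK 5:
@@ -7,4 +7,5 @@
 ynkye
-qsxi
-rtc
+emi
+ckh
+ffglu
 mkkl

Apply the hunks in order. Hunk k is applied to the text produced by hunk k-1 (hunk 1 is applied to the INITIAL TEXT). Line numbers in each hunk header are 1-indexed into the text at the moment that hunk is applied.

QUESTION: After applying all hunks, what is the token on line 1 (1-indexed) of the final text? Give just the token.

Hunk 1: at line 3 remove [kpxcn] add [lrxku,efwr] -> 11 lines: mqwex hpxvv hodvz lrxku efwr ekrl bridt vci rtc mkkl zptic
Hunk 2: at line 2 remove [hodvz,lrxku,efwr] add [arv,yxh] -> 10 lines: mqwex hpxvv arv yxh ekrl bridt vci rtc mkkl zptic
Hunk 3: at line 3 remove [yxh] add [mcsel] -> 10 lines: mqwex hpxvv arv mcsel ekrl bridt vci rtc mkkl zptic
Hunk 4: at line 4 remove [bridt,vci] add [cvxl,ynkye,qsxi] -> 11 lines: mqwex hpxvv arv mcsel ekrl cvxl ynkye qsxi rtc mkkl zptic
Hunk 5: at line 7 remove [qsxi,rtc] add [emi,ckh,ffglu] -> 12 lines: mqwex hpxvv arv mcsel ekrl cvxl ynkye emi ckh ffglu mkkl zptic
Final line 1: mqwex

Answer: mqwex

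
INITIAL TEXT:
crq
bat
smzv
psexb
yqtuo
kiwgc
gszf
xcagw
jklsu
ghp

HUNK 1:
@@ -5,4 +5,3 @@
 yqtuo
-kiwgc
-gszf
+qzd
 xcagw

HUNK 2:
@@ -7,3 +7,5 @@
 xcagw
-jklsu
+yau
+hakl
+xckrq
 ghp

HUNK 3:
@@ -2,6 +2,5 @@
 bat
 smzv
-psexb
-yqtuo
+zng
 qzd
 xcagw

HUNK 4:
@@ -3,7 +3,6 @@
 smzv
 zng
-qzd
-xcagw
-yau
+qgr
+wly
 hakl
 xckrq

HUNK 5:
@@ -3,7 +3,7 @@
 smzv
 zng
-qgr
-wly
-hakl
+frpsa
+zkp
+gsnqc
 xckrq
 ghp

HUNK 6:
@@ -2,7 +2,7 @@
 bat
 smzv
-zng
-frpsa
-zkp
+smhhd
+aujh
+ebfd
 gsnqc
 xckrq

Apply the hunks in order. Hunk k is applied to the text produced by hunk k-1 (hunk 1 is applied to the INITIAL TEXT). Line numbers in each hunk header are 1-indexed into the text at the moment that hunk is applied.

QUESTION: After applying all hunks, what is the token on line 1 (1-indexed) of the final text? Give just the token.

Hunk 1: at line 5 remove [kiwgc,gszf] add [qzd] -> 9 lines: crq bat smzv psexb yqtuo qzd xcagw jklsu ghp
Hunk 2: at line 7 remove [jklsu] add [yau,hakl,xckrq] -> 11 lines: crq bat smzv psexb yqtuo qzd xcagw yau hakl xckrq ghp
Hunk 3: at line 2 remove [psexb,yqtuo] add [zng] -> 10 lines: crq bat smzv zng qzd xcagw yau hakl xckrq ghp
Hunk 4: at line 3 remove [qzd,xcagw,yau] add [qgr,wly] -> 9 lines: crq bat smzv zng qgr wly hakl xckrq ghp
Hunk 5: at line 3 remove [qgr,wly,hakl] add [frpsa,zkp,gsnqc] -> 9 lines: crq bat smzv zng frpsa zkp gsnqc xckrq ghp
Hunk 6: at line 2 remove [zng,frpsa,zkp] add [smhhd,aujh,ebfd] -> 9 lines: crq bat smzv smhhd aujh ebfd gsnqc xckrq ghp
Final line 1: crq

Answer: crq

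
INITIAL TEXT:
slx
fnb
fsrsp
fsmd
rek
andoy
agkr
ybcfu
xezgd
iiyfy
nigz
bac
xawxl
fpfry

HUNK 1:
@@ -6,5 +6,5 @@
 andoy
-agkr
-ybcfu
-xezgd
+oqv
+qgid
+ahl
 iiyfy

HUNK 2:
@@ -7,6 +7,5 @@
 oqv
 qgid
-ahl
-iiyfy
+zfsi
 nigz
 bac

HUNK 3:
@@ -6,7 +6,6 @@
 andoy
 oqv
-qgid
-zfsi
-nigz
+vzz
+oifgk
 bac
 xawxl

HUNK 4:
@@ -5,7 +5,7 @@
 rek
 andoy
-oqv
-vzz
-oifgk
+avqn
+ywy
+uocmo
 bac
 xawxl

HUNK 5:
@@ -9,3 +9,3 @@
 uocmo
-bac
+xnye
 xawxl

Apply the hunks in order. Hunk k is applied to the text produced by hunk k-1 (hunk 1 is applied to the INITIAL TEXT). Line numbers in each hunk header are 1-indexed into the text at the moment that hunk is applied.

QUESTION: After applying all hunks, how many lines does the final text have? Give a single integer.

Answer: 12

Derivation:
Hunk 1: at line 6 remove [agkr,ybcfu,xezgd] add [oqv,qgid,ahl] -> 14 lines: slx fnb fsrsp fsmd rek andoy oqv qgid ahl iiyfy nigz bac xawxl fpfry
Hunk 2: at line 7 remove [ahl,iiyfy] add [zfsi] -> 13 lines: slx fnb fsrsp fsmd rek andoy oqv qgid zfsi nigz bac xawxl fpfry
Hunk 3: at line 6 remove [qgid,zfsi,nigz] add [vzz,oifgk] -> 12 lines: slx fnb fsrsp fsmd rek andoy oqv vzz oifgk bac xawxl fpfry
Hunk 4: at line 5 remove [oqv,vzz,oifgk] add [avqn,ywy,uocmo] -> 12 lines: slx fnb fsrsp fsmd rek andoy avqn ywy uocmo bac xawxl fpfry
Hunk 5: at line 9 remove [bac] add [xnye] -> 12 lines: slx fnb fsrsp fsmd rek andoy avqn ywy uocmo xnye xawxl fpfry
Final line count: 12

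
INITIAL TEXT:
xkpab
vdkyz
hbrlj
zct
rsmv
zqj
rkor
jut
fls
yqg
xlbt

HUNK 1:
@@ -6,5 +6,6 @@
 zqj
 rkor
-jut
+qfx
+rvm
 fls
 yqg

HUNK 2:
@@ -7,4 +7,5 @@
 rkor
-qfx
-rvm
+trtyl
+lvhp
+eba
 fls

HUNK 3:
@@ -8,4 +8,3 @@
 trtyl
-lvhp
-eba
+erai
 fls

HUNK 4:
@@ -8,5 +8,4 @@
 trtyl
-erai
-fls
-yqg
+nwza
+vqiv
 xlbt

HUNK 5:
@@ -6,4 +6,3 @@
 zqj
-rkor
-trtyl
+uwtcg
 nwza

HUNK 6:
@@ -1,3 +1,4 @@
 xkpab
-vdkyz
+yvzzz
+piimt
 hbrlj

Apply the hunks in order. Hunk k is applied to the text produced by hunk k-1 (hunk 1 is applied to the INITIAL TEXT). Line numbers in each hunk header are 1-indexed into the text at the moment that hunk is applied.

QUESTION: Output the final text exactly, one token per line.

Hunk 1: at line 6 remove [jut] add [qfx,rvm] -> 12 lines: xkpab vdkyz hbrlj zct rsmv zqj rkor qfx rvm fls yqg xlbt
Hunk 2: at line 7 remove [qfx,rvm] add [trtyl,lvhp,eba] -> 13 lines: xkpab vdkyz hbrlj zct rsmv zqj rkor trtyl lvhp eba fls yqg xlbt
Hunk 3: at line 8 remove [lvhp,eba] add [erai] -> 12 lines: xkpab vdkyz hbrlj zct rsmv zqj rkor trtyl erai fls yqg xlbt
Hunk 4: at line 8 remove [erai,fls,yqg] add [nwza,vqiv] -> 11 lines: xkpab vdkyz hbrlj zct rsmv zqj rkor trtyl nwza vqiv xlbt
Hunk 5: at line 6 remove [rkor,trtyl] add [uwtcg] -> 10 lines: xkpab vdkyz hbrlj zct rsmv zqj uwtcg nwza vqiv xlbt
Hunk 6: at line 1 remove [vdkyz] add [yvzzz,piimt] -> 11 lines: xkpab yvzzz piimt hbrlj zct rsmv zqj uwtcg nwza vqiv xlbt

Answer: xkpab
yvzzz
piimt
hbrlj
zct
rsmv
zqj
uwtcg
nwza
vqiv
xlbt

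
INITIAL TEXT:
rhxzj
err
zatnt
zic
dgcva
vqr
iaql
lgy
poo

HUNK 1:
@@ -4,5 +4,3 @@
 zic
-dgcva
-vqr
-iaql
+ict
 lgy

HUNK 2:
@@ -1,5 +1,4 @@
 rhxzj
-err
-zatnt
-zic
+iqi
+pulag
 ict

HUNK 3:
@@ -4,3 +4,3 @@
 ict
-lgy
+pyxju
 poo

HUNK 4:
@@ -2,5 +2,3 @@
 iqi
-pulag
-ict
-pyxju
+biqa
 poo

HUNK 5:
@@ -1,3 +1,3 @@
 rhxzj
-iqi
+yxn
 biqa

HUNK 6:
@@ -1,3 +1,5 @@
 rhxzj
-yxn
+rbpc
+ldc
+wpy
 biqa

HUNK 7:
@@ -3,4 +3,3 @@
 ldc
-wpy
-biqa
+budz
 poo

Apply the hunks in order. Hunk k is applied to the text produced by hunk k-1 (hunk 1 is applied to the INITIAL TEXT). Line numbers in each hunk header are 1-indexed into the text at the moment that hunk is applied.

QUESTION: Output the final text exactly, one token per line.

Answer: rhxzj
rbpc
ldc
budz
poo

Derivation:
Hunk 1: at line 4 remove [dgcva,vqr,iaql] add [ict] -> 7 lines: rhxzj err zatnt zic ict lgy poo
Hunk 2: at line 1 remove [err,zatnt,zic] add [iqi,pulag] -> 6 lines: rhxzj iqi pulag ict lgy poo
Hunk 3: at line 4 remove [lgy] add [pyxju] -> 6 lines: rhxzj iqi pulag ict pyxju poo
Hunk 4: at line 2 remove [pulag,ict,pyxju] add [biqa] -> 4 lines: rhxzj iqi biqa poo
Hunk 5: at line 1 remove [iqi] add [yxn] -> 4 lines: rhxzj yxn biqa poo
Hunk 6: at line 1 remove [yxn] add [rbpc,ldc,wpy] -> 6 lines: rhxzj rbpc ldc wpy biqa poo
Hunk 7: at line 3 remove [wpy,biqa] add [budz] -> 5 lines: rhxzj rbpc ldc budz poo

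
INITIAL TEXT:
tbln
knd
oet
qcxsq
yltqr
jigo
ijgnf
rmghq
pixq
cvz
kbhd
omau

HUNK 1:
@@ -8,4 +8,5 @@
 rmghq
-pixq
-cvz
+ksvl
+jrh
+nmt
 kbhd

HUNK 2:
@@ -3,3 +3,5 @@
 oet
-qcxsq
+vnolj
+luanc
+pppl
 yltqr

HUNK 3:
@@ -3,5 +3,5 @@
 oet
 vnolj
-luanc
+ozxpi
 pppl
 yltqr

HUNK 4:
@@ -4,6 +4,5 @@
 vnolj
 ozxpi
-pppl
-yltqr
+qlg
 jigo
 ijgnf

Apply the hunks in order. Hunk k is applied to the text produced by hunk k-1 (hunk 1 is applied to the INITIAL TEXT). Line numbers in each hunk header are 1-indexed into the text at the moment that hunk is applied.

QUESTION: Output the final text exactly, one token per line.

Answer: tbln
knd
oet
vnolj
ozxpi
qlg
jigo
ijgnf
rmghq
ksvl
jrh
nmt
kbhd
omau

Derivation:
Hunk 1: at line 8 remove [pixq,cvz] add [ksvl,jrh,nmt] -> 13 lines: tbln knd oet qcxsq yltqr jigo ijgnf rmghq ksvl jrh nmt kbhd omau
Hunk 2: at line 3 remove [qcxsq] add [vnolj,luanc,pppl] -> 15 lines: tbln knd oet vnolj luanc pppl yltqr jigo ijgnf rmghq ksvl jrh nmt kbhd omau
Hunk 3: at line 3 remove [luanc] add [ozxpi] -> 15 lines: tbln knd oet vnolj ozxpi pppl yltqr jigo ijgnf rmghq ksvl jrh nmt kbhd omau
Hunk 4: at line 4 remove [pppl,yltqr] add [qlg] -> 14 lines: tbln knd oet vnolj ozxpi qlg jigo ijgnf rmghq ksvl jrh nmt kbhd omau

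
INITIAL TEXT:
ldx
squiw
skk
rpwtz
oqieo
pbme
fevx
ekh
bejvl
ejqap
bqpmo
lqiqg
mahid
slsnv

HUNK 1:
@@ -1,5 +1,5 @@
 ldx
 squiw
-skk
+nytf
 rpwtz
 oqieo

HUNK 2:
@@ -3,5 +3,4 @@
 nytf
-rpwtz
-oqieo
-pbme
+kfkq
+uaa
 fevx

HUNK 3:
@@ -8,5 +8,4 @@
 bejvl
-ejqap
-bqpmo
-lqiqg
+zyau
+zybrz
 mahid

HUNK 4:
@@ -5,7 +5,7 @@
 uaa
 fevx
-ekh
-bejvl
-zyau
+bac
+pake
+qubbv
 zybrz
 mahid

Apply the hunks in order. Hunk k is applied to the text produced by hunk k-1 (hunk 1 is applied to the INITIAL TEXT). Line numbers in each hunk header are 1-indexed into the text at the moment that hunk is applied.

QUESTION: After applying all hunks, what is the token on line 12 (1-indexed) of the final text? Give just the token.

Hunk 1: at line 1 remove [skk] add [nytf] -> 14 lines: ldx squiw nytf rpwtz oqieo pbme fevx ekh bejvl ejqap bqpmo lqiqg mahid slsnv
Hunk 2: at line 3 remove [rpwtz,oqieo,pbme] add [kfkq,uaa] -> 13 lines: ldx squiw nytf kfkq uaa fevx ekh bejvl ejqap bqpmo lqiqg mahid slsnv
Hunk 3: at line 8 remove [ejqap,bqpmo,lqiqg] add [zyau,zybrz] -> 12 lines: ldx squiw nytf kfkq uaa fevx ekh bejvl zyau zybrz mahid slsnv
Hunk 4: at line 5 remove [ekh,bejvl,zyau] add [bac,pake,qubbv] -> 12 lines: ldx squiw nytf kfkq uaa fevx bac pake qubbv zybrz mahid slsnv
Final line 12: slsnv

Answer: slsnv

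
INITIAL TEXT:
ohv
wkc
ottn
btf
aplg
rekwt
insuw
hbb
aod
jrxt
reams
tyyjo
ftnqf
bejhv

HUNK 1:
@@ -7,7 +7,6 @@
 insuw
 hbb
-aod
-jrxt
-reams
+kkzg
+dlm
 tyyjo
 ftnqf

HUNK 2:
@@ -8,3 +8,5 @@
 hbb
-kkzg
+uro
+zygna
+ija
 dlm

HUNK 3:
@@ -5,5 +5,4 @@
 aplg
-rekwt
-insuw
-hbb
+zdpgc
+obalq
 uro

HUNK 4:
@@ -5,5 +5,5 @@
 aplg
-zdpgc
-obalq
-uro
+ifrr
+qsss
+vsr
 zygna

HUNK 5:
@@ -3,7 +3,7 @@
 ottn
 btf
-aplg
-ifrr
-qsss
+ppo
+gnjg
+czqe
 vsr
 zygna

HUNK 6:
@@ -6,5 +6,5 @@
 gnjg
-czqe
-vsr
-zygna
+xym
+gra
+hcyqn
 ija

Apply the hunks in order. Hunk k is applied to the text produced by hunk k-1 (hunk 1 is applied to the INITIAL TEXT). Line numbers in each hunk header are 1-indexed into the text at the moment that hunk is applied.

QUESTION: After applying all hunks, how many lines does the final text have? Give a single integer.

Answer: 14

Derivation:
Hunk 1: at line 7 remove [aod,jrxt,reams] add [kkzg,dlm] -> 13 lines: ohv wkc ottn btf aplg rekwt insuw hbb kkzg dlm tyyjo ftnqf bejhv
Hunk 2: at line 8 remove [kkzg] add [uro,zygna,ija] -> 15 lines: ohv wkc ottn btf aplg rekwt insuw hbb uro zygna ija dlm tyyjo ftnqf bejhv
Hunk 3: at line 5 remove [rekwt,insuw,hbb] add [zdpgc,obalq] -> 14 lines: ohv wkc ottn btf aplg zdpgc obalq uro zygna ija dlm tyyjo ftnqf bejhv
Hunk 4: at line 5 remove [zdpgc,obalq,uro] add [ifrr,qsss,vsr] -> 14 lines: ohv wkc ottn btf aplg ifrr qsss vsr zygna ija dlm tyyjo ftnqf bejhv
Hunk 5: at line 3 remove [aplg,ifrr,qsss] add [ppo,gnjg,czqe] -> 14 lines: ohv wkc ottn btf ppo gnjg czqe vsr zygna ija dlm tyyjo ftnqf bejhv
Hunk 6: at line 6 remove [czqe,vsr,zygna] add [xym,gra,hcyqn] -> 14 lines: ohv wkc ottn btf ppo gnjg xym gra hcyqn ija dlm tyyjo ftnqf bejhv
Final line count: 14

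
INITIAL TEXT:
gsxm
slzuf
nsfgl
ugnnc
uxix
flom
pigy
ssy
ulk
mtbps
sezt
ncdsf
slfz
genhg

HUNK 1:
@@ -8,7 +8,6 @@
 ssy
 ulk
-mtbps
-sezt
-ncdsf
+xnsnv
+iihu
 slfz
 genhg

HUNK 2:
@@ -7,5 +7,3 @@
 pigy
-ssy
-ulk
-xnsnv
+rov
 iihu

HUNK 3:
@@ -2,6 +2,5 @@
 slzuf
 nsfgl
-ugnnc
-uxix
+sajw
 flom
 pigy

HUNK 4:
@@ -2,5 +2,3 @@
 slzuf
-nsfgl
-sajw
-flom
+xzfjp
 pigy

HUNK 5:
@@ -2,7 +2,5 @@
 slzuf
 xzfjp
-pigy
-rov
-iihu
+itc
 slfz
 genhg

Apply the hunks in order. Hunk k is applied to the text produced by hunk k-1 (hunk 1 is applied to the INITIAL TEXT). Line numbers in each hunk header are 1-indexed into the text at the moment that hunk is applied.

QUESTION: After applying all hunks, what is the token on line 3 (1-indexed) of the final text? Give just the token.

Answer: xzfjp

Derivation:
Hunk 1: at line 8 remove [mtbps,sezt,ncdsf] add [xnsnv,iihu] -> 13 lines: gsxm slzuf nsfgl ugnnc uxix flom pigy ssy ulk xnsnv iihu slfz genhg
Hunk 2: at line 7 remove [ssy,ulk,xnsnv] add [rov] -> 11 lines: gsxm slzuf nsfgl ugnnc uxix flom pigy rov iihu slfz genhg
Hunk 3: at line 2 remove [ugnnc,uxix] add [sajw] -> 10 lines: gsxm slzuf nsfgl sajw flom pigy rov iihu slfz genhg
Hunk 4: at line 2 remove [nsfgl,sajw,flom] add [xzfjp] -> 8 lines: gsxm slzuf xzfjp pigy rov iihu slfz genhg
Hunk 5: at line 2 remove [pigy,rov,iihu] add [itc] -> 6 lines: gsxm slzuf xzfjp itc slfz genhg
Final line 3: xzfjp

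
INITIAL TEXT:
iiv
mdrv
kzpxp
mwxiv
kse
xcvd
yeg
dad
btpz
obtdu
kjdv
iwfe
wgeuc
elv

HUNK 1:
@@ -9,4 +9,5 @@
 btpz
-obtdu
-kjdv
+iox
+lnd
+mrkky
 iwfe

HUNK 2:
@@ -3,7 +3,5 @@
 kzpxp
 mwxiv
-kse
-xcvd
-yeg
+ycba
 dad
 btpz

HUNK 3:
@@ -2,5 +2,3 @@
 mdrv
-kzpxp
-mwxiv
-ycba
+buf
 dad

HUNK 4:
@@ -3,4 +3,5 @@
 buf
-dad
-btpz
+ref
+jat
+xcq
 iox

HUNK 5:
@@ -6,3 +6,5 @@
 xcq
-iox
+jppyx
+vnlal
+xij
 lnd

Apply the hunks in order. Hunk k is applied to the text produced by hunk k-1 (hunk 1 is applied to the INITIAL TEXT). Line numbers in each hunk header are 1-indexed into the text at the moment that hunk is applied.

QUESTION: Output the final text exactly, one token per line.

Answer: iiv
mdrv
buf
ref
jat
xcq
jppyx
vnlal
xij
lnd
mrkky
iwfe
wgeuc
elv

Derivation:
Hunk 1: at line 9 remove [obtdu,kjdv] add [iox,lnd,mrkky] -> 15 lines: iiv mdrv kzpxp mwxiv kse xcvd yeg dad btpz iox lnd mrkky iwfe wgeuc elv
Hunk 2: at line 3 remove [kse,xcvd,yeg] add [ycba] -> 13 lines: iiv mdrv kzpxp mwxiv ycba dad btpz iox lnd mrkky iwfe wgeuc elv
Hunk 3: at line 2 remove [kzpxp,mwxiv,ycba] add [buf] -> 11 lines: iiv mdrv buf dad btpz iox lnd mrkky iwfe wgeuc elv
Hunk 4: at line 3 remove [dad,btpz] add [ref,jat,xcq] -> 12 lines: iiv mdrv buf ref jat xcq iox lnd mrkky iwfe wgeuc elv
Hunk 5: at line 6 remove [iox] add [jppyx,vnlal,xij] -> 14 lines: iiv mdrv buf ref jat xcq jppyx vnlal xij lnd mrkky iwfe wgeuc elv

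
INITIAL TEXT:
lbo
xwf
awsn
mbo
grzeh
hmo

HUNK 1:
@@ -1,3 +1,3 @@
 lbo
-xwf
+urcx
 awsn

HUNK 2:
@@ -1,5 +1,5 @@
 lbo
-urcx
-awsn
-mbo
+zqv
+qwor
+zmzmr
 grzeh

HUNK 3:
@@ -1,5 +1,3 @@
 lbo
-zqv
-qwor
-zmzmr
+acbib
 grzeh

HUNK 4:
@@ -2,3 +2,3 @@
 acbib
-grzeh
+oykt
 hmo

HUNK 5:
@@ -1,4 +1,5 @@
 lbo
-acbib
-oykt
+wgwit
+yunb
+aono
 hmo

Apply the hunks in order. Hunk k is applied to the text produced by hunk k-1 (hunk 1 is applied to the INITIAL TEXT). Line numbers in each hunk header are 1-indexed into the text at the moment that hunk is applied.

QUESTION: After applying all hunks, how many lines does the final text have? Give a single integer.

Answer: 5

Derivation:
Hunk 1: at line 1 remove [xwf] add [urcx] -> 6 lines: lbo urcx awsn mbo grzeh hmo
Hunk 2: at line 1 remove [urcx,awsn,mbo] add [zqv,qwor,zmzmr] -> 6 lines: lbo zqv qwor zmzmr grzeh hmo
Hunk 3: at line 1 remove [zqv,qwor,zmzmr] add [acbib] -> 4 lines: lbo acbib grzeh hmo
Hunk 4: at line 2 remove [grzeh] add [oykt] -> 4 lines: lbo acbib oykt hmo
Hunk 5: at line 1 remove [acbib,oykt] add [wgwit,yunb,aono] -> 5 lines: lbo wgwit yunb aono hmo
Final line count: 5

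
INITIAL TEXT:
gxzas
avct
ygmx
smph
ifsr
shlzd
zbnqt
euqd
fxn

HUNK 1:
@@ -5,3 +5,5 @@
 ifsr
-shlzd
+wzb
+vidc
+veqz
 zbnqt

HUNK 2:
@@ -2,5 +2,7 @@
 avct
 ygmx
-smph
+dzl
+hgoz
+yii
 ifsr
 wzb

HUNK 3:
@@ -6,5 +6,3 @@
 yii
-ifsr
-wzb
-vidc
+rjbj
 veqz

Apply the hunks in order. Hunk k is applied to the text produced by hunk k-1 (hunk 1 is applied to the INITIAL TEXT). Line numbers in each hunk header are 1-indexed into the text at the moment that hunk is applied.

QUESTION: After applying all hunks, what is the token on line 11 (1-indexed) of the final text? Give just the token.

Answer: fxn

Derivation:
Hunk 1: at line 5 remove [shlzd] add [wzb,vidc,veqz] -> 11 lines: gxzas avct ygmx smph ifsr wzb vidc veqz zbnqt euqd fxn
Hunk 2: at line 2 remove [smph] add [dzl,hgoz,yii] -> 13 lines: gxzas avct ygmx dzl hgoz yii ifsr wzb vidc veqz zbnqt euqd fxn
Hunk 3: at line 6 remove [ifsr,wzb,vidc] add [rjbj] -> 11 lines: gxzas avct ygmx dzl hgoz yii rjbj veqz zbnqt euqd fxn
Final line 11: fxn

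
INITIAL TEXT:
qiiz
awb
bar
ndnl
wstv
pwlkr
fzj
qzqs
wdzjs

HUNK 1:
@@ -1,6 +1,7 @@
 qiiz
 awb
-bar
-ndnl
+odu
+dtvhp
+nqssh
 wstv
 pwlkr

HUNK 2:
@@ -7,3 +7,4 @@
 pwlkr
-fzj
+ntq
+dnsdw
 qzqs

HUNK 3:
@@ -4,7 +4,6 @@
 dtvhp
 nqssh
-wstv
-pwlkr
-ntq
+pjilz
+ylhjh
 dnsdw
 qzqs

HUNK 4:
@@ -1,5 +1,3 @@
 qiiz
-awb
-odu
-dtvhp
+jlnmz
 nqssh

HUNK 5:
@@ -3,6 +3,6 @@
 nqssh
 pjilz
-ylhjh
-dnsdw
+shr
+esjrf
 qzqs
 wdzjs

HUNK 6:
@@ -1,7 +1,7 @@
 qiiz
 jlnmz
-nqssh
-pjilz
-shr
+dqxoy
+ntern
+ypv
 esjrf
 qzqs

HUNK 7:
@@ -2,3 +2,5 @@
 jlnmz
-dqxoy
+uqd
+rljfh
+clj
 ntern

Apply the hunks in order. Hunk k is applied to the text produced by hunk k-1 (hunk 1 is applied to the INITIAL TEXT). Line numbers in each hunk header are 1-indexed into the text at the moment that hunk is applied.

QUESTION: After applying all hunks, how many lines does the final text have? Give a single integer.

Answer: 10

Derivation:
Hunk 1: at line 1 remove [bar,ndnl] add [odu,dtvhp,nqssh] -> 10 lines: qiiz awb odu dtvhp nqssh wstv pwlkr fzj qzqs wdzjs
Hunk 2: at line 7 remove [fzj] add [ntq,dnsdw] -> 11 lines: qiiz awb odu dtvhp nqssh wstv pwlkr ntq dnsdw qzqs wdzjs
Hunk 3: at line 4 remove [wstv,pwlkr,ntq] add [pjilz,ylhjh] -> 10 lines: qiiz awb odu dtvhp nqssh pjilz ylhjh dnsdw qzqs wdzjs
Hunk 4: at line 1 remove [awb,odu,dtvhp] add [jlnmz] -> 8 lines: qiiz jlnmz nqssh pjilz ylhjh dnsdw qzqs wdzjs
Hunk 5: at line 3 remove [ylhjh,dnsdw] add [shr,esjrf] -> 8 lines: qiiz jlnmz nqssh pjilz shr esjrf qzqs wdzjs
Hunk 6: at line 1 remove [nqssh,pjilz,shr] add [dqxoy,ntern,ypv] -> 8 lines: qiiz jlnmz dqxoy ntern ypv esjrf qzqs wdzjs
Hunk 7: at line 2 remove [dqxoy] add [uqd,rljfh,clj] -> 10 lines: qiiz jlnmz uqd rljfh clj ntern ypv esjrf qzqs wdzjs
Final line count: 10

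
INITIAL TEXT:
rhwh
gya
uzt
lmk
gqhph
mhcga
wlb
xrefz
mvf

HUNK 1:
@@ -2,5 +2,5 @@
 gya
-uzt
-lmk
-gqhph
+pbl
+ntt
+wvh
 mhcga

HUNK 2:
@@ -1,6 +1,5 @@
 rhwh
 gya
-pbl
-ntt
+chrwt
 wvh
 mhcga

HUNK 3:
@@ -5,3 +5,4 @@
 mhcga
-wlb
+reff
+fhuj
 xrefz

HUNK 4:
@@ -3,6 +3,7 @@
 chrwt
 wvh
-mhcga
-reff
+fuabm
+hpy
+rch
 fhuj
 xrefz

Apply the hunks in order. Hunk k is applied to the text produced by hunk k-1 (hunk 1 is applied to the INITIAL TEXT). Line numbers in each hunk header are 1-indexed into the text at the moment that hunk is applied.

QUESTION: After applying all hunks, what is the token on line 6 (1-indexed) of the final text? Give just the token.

Hunk 1: at line 2 remove [uzt,lmk,gqhph] add [pbl,ntt,wvh] -> 9 lines: rhwh gya pbl ntt wvh mhcga wlb xrefz mvf
Hunk 2: at line 1 remove [pbl,ntt] add [chrwt] -> 8 lines: rhwh gya chrwt wvh mhcga wlb xrefz mvf
Hunk 3: at line 5 remove [wlb] add [reff,fhuj] -> 9 lines: rhwh gya chrwt wvh mhcga reff fhuj xrefz mvf
Hunk 4: at line 3 remove [mhcga,reff] add [fuabm,hpy,rch] -> 10 lines: rhwh gya chrwt wvh fuabm hpy rch fhuj xrefz mvf
Final line 6: hpy

Answer: hpy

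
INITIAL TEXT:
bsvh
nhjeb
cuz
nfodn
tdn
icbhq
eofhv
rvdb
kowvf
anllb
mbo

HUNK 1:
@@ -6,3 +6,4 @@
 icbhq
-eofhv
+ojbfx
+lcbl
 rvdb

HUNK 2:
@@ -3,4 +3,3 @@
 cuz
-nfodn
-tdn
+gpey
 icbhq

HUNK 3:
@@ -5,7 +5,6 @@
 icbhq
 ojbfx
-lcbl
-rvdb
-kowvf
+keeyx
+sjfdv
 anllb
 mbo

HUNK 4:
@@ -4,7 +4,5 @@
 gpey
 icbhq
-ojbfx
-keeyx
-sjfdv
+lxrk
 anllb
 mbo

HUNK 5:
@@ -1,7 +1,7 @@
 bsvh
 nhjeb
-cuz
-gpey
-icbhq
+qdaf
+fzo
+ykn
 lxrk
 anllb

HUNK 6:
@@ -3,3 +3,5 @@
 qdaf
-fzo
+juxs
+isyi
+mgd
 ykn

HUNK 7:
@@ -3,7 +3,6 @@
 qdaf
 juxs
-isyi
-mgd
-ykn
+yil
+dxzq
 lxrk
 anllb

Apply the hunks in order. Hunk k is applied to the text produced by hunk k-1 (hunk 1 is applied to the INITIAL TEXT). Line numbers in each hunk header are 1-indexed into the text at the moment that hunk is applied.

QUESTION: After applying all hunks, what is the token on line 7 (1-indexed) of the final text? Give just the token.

Hunk 1: at line 6 remove [eofhv] add [ojbfx,lcbl] -> 12 lines: bsvh nhjeb cuz nfodn tdn icbhq ojbfx lcbl rvdb kowvf anllb mbo
Hunk 2: at line 3 remove [nfodn,tdn] add [gpey] -> 11 lines: bsvh nhjeb cuz gpey icbhq ojbfx lcbl rvdb kowvf anllb mbo
Hunk 3: at line 5 remove [lcbl,rvdb,kowvf] add [keeyx,sjfdv] -> 10 lines: bsvh nhjeb cuz gpey icbhq ojbfx keeyx sjfdv anllb mbo
Hunk 4: at line 4 remove [ojbfx,keeyx,sjfdv] add [lxrk] -> 8 lines: bsvh nhjeb cuz gpey icbhq lxrk anllb mbo
Hunk 5: at line 1 remove [cuz,gpey,icbhq] add [qdaf,fzo,ykn] -> 8 lines: bsvh nhjeb qdaf fzo ykn lxrk anllb mbo
Hunk 6: at line 3 remove [fzo] add [juxs,isyi,mgd] -> 10 lines: bsvh nhjeb qdaf juxs isyi mgd ykn lxrk anllb mbo
Hunk 7: at line 3 remove [isyi,mgd,ykn] add [yil,dxzq] -> 9 lines: bsvh nhjeb qdaf juxs yil dxzq lxrk anllb mbo
Final line 7: lxrk

Answer: lxrk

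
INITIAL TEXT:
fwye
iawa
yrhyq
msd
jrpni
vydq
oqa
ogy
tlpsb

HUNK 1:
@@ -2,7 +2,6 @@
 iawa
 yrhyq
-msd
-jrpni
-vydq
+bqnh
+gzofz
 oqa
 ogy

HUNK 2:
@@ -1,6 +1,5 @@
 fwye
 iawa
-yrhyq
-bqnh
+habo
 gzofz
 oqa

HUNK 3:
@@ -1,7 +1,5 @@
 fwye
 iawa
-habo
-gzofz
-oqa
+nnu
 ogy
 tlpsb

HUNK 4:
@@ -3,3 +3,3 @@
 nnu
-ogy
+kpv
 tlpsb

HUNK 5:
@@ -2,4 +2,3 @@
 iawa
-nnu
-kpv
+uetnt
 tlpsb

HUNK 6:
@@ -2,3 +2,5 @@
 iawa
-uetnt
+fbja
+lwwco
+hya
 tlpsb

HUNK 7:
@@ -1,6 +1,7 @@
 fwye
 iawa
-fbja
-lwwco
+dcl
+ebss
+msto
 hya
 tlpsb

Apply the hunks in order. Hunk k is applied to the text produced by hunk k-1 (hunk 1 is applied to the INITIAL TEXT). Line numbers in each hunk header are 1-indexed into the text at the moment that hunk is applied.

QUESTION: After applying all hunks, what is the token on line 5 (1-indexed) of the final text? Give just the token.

Answer: msto

Derivation:
Hunk 1: at line 2 remove [msd,jrpni,vydq] add [bqnh,gzofz] -> 8 lines: fwye iawa yrhyq bqnh gzofz oqa ogy tlpsb
Hunk 2: at line 1 remove [yrhyq,bqnh] add [habo] -> 7 lines: fwye iawa habo gzofz oqa ogy tlpsb
Hunk 3: at line 1 remove [habo,gzofz,oqa] add [nnu] -> 5 lines: fwye iawa nnu ogy tlpsb
Hunk 4: at line 3 remove [ogy] add [kpv] -> 5 lines: fwye iawa nnu kpv tlpsb
Hunk 5: at line 2 remove [nnu,kpv] add [uetnt] -> 4 lines: fwye iawa uetnt tlpsb
Hunk 6: at line 2 remove [uetnt] add [fbja,lwwco,hya] -> 6 lines: fwye iawa fbja lwwco hya tlpsb
Hunk 7: at line 1 remove [fbja,lwwco] add [dcl,ebss,msto] -> 7 lines: fwye iawa dcl ebss msto hya tlpsb
Final line 5: msto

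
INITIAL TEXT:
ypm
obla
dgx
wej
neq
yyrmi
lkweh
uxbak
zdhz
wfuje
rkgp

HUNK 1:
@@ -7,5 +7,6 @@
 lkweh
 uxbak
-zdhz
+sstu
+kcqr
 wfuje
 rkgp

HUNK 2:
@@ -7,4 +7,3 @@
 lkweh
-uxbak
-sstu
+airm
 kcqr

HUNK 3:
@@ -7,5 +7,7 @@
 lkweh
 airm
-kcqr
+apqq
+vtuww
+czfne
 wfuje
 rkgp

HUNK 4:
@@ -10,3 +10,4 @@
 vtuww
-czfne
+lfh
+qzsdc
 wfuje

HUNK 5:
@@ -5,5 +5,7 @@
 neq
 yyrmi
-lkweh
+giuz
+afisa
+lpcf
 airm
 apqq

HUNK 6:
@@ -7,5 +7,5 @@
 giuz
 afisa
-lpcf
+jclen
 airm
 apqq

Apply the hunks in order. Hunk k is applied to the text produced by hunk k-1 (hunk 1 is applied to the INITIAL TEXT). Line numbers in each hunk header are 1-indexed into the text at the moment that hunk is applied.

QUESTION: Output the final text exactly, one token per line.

Hunk 1: at line 7 remove [zdhz] add [sstu,kcqr] -> 12 lines: ypm obla dgx wej neq yyrmi lkweh uxbak sstu kcqr wfuje rkgp
Hunk 2: at line 7 remove [uxbak,sstu] add [airm] -> 11 lines: ypm obla dgx wej neq yyrmi lkweh airm kcqr wfuje rkgp
Hunk 3: at line 7 remove [kcqr] add [apqq,vtuww,czfne] -> 13 lines: ypm obla dgx wej neq yyrmi lkweh airm apqq vtuww czfne wfuje rkgp
Hunk 4: at line 10 remove [czfne] add [lfh,qzsdc] -> 14 lines: ypm obla dgx wej neq yyrmi lkweh airm apqq vtuww lfh qzsdc wfuje rkgp
Hunk 5: at line 5 remove [lkweh] add [giuz,afisa,lpcf] -> 16 lines: ypm obla dgx wej neq yyrmi giuz afisa lpcf airm apqq vtuww lfh qzsdc wfuje rkgp
Hunk 6: at line 7 remove [lpcf] add [jclen] -> 16 lines: ypm obla dgx wej neq yyrmi giuz afisa jclen airm apqq vtuww lfh qzsdc wfuje rkgp

Answer: ypm
obla
dgx
wej
neq
yyrmi
giuz
afisa
jclen
airm
apqq
vtuww
lfh
qzsdc
wfuje
rkgp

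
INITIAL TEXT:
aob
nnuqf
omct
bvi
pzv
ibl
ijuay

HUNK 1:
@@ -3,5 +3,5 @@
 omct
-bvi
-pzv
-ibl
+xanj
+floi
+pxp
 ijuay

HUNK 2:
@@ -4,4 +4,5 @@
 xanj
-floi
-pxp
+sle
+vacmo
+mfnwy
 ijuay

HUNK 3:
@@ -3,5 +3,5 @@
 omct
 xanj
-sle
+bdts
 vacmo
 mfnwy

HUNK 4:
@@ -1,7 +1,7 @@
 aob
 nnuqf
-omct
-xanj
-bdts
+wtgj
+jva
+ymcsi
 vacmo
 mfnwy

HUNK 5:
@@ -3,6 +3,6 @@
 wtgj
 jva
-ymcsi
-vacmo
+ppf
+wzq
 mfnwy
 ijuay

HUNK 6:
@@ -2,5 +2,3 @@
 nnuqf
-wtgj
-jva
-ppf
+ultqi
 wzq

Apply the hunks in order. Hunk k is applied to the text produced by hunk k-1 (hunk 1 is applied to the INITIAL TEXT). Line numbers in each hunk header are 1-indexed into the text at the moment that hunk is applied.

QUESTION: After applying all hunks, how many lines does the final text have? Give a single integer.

Answer: 6

Derivation:
Hunk 1: at line 3 remove [bvi,pzv,ibl] add [xanj,floi,pxp] -> 7 lines: aob nnuqf omct xanj floi pxp ijuay
Hunk 2: at line 4 remove [floi,pxp] add [sle,vacmo,mfnwy] -> 8 lines: aob nnuqf omct xanj sle vacmo mfnwy ijuay
Hunk 3: at line 3 remove [sle] add [bdts] -> 8 lines: aob nnuqf omct xanj bdts vacmo mfnwy ijuay
Hunk 4: at line 1 remove [omct,xanj,bdts] add [wtgj,jva,ymcsi] -> 8 lines: aob nnuqf wtgj jva ymcsi vacmo mfnwy ijuay
Hunk 5: at line 3 remove [ymcsi,vacmo] add [ppf,wzq] -> 8 lines: aob nnuqf wtgj jva ppf wzq mfnwy ijuay
Hunk 6: at line 2 remove [wtgj,jva,ppf] add [ultqi] -> 6 lines: aob nnuqf ultqi wzq mfnwy ijuay
Final line count: 6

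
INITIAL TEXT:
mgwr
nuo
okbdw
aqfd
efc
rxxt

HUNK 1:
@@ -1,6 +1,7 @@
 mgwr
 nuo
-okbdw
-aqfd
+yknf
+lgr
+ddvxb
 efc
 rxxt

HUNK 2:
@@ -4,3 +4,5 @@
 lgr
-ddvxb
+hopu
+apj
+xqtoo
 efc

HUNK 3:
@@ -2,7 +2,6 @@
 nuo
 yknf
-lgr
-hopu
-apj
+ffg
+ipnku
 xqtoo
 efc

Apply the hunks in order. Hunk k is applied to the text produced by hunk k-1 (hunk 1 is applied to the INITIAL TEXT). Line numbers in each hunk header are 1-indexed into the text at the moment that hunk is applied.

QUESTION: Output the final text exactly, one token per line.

Hunk 1: at line 1 remove [okbdw,aqfd] add [yknf,lgr,ddvxb] -> 7 lines: mgwr nuo yknf lgr ddvxb efc rxxt
Hunk 2: at line 4 remove [ddvxb] add [hopu,apj,xqtoo] -> 9 lines: mgwr nuo yknf lgr hopu apj xqtoo efc rxxt
Hunk 3: at line 2 remove [lgr,hopu,apj] add [ffg,ipnku] -> 8 lines: mgwr nuo yknf ffg ipnku xqtoo efc rxxt

Answer: mgwr
nuo
yknf
ffg
ipnku
xqtoo
efc
rxxt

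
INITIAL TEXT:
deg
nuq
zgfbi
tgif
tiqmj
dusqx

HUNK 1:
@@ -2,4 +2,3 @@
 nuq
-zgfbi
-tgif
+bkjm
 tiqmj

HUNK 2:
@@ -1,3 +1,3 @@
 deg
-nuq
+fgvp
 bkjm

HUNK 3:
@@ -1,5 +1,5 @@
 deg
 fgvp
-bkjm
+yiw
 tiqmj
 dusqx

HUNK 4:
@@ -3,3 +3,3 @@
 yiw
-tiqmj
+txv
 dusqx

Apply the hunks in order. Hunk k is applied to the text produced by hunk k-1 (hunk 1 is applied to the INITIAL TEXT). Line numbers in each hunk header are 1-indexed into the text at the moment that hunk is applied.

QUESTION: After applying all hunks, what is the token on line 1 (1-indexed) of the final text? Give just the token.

Hunk 1: at line 2 remove [zgfbi,tgif] add [bkjm] -> 5 lines: deg nuq bkjm tiqmj dusqx
Hunk 2: at line 1 remove [nuq] add [fgvp] -> 5 lines: deg fgvp bkjm tiqmj dusqx
Hunk 3: at line 1 remove [bkjm] add [yiw] -> 5 lines: deg fgvp yiw tiqmj dusqx
Hunk 4: at line 3 remove [tiqmj] add [txv] -> 5 lines: deg fgvp yiw txv dusqx
Final line 1: deg

Answer: deg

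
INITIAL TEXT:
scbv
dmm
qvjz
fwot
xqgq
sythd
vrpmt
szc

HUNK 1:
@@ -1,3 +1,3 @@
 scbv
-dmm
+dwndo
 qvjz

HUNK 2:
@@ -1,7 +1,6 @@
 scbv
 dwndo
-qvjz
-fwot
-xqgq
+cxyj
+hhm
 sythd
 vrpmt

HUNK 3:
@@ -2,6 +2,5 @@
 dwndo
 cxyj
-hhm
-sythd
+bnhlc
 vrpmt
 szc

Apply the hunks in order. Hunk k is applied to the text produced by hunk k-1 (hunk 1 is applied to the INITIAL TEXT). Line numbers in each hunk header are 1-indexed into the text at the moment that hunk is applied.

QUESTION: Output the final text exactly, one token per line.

Answer: scbv
dwndo
cxyj
bnhlc
vrpmt
szc

Derivation:
Hunk 1: at line 1 remove [dmm] add [dwndo] -> 8 lines: scbv dwndo qvjz fwot xqgq sythd vrpmt szc
Hunk 2: at line 1 remove [qvjz,fwot,xqgq] add [cxyj,hhm] -> 7 lines: scbv dwndo cxyj hhm sythd vrpmt szc
Hunk 3: at line 2 remove [hhm,sythd] add [bnhlc] -> 6 lines: scbv dwndo cxyj bnhlc vrpmt szc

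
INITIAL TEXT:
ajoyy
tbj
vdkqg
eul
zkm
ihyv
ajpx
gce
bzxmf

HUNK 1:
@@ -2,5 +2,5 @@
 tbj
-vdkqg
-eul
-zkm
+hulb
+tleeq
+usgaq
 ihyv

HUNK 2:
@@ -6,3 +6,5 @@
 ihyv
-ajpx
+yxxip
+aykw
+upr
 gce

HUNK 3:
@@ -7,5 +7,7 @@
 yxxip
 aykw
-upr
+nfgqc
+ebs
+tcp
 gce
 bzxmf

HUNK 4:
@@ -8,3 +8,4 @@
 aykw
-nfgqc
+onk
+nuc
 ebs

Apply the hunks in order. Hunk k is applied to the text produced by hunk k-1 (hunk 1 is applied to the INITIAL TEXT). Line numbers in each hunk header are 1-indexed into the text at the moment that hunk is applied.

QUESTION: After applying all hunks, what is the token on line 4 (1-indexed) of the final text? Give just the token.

Answer: tleeq

Derivation:
Hunk 1: at line 2 remove [vdkqg,eul,zkm] add [hulb,tleeq,usgaq] -> 9 lines: ajoyy tbj hulb tleeq usgaq ihyv ajpx gce bzxmf
Hunk 2: at line 6 remove [ajpx] add [yxxip,aykw,upr] -> 11 lines: ajoyy tbj hulb tleeq usgaq ihyv yxxip aykw upr gce bzxmf
Hunk 3: at line 7 remove [upr] add [nfgqc,ebs,tcp] -> 13 lines: ajoyy tbj hulb tleeq usgaq ihyv yxxip aykw nfgqc ebs tcp gce bzxmf
Hunk 4: at line 8 remove [nfgqc] add [onk,nuc] -> 14 lines: ajoyy tbj hulb tleeq usgaq ihyv yxxip aykw onk nuc ebs tcp gce bzxmf
Final line 4: tleeq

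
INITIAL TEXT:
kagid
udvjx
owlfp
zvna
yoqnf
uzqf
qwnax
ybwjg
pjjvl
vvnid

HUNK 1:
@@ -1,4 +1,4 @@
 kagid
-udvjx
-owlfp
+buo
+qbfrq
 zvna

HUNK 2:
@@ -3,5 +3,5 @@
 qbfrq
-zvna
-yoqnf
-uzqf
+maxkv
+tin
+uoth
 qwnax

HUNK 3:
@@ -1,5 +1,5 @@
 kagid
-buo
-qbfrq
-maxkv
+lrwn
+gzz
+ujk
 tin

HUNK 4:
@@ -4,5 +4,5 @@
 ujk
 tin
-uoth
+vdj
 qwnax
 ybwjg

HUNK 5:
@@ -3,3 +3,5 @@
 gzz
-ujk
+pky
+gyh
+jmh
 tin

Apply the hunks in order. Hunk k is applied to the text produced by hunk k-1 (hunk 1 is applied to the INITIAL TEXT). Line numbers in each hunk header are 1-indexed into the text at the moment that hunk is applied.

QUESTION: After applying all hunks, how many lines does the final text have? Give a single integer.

Hunk 1: at line 1 remove [udvjx,owlfp] add [buo,qbfrq] -> 10 lines: kagid buo qbfrq zvna yoqnf uzqf qwnax ybwjg pjjvl vvnid
Hunk 2: at line 3 remove [zvna,yoqnf,uzqf] add [maxkv,tin,uoth] -> 10 lines: kagid buo qbfrq maxkv tin uoth qwnax ybwjg pjjvl vvnid
Hunk 3: at line 1 remove [buo,qbfrq,maxkv] add [lrwn,gzz,ujk] -> 10 lines: kagid lrwn gzz ujk tin uoth qwnax ybwjg pjjvl vvnid
Hunk 4: at line 4 remove [uoth] add [vdj] -> 10 lines: kagid lrwn gzz ujk tin vdj qwnax ybwjg pjjvl vvnid
Hunk 5: at line 3 remove [ujk] add [pky,gyh,jmh] -> 12 lines: kagid lrwn gzz pky gyh jmh tin vdj qwnax ybwjg pjjvl vvnid
Final line count: 12

Answer: 12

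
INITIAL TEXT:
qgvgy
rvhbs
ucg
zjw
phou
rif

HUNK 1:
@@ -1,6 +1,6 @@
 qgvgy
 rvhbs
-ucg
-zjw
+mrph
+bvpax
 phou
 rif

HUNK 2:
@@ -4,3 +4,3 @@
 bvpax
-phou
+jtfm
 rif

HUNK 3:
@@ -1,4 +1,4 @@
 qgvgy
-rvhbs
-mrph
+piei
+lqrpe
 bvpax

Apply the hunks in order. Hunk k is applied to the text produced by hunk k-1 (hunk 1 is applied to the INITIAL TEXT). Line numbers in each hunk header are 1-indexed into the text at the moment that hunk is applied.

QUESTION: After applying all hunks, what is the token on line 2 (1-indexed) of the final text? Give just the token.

Hunk 1: at line 1 remove [ucg,zjw] add [mrph,bvpax] -> 6 lines: qgvgy rvhbs mrph bvpax phou rif
Hunk 2: at line 4 remove [phou] add [jtfm] -> 6 lines: qgvgy rvhbs mrph bvpax jtfm rif
Hunk 3: at line 1 remove [rvhbs,mrph] add [piei,lqrpe] -> 6 lines: qgvgy piei lqrpe bvpax jtfm rif
Final line 2: piei

Answer: piei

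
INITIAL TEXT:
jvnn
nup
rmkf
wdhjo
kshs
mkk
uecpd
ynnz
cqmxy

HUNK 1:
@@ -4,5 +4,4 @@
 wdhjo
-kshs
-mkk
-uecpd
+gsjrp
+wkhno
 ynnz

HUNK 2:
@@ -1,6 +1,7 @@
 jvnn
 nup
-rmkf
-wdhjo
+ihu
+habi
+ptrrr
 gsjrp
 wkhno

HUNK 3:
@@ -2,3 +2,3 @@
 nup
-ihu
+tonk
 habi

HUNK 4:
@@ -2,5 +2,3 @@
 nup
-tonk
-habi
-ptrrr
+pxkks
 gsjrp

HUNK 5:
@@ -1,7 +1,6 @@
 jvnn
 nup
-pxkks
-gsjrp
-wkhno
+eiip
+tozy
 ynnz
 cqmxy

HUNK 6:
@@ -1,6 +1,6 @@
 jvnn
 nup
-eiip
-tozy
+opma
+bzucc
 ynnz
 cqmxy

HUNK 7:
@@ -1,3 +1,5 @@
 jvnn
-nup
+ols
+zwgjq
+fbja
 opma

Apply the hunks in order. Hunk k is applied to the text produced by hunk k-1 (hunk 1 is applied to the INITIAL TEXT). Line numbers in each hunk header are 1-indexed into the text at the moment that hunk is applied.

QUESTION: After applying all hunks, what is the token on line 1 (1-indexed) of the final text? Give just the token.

Answer: jvnn

Derivation:
Hunk 1: at line 4 remove [kshs,mkk,uecpd] add [gsjrp,wkhno] -> 8 lines: jvnn nup rmkf wdhjo gsjrp wkhno ynnz cqmxy
Hunk 2: at line 1 remove [rmkf,wdhjo] add [ihu,habi,ptrrr] -> 9 lines: jvnn nup ihu habi ptrrr gsjrp wkhno ynnz cqmxy
Hunk 3: at line 2 remove [ihu] add [tonk] -> 9 lines: jvnn nup tonk habi ptrrr gsjrp wkhno ynnz cqmxy
Hunk 4: at line 2 remove [tonk,habi,ptrrr] add [pxkks] -> 7 lines: jvnn nup pxkks gsjrp wkhno ynnz cqmxy
Hunk 5: at line 1 remove [pxkks,gsjrp,wkhno] add [eiip,tozy] -> 6 lines: jvnn nup eiip tozy ynnz cqmxy
Hunk 6: at line 1 remove [eiip,tozy] add [opma,bzucc] -> 6 lines: jvnn nup opma bzucc ynnz cqmxy
Hunk 7: at line 1 remove [nup] add [ols,zwgjq,fbja] -> 8 lines: jvnn ols zwgjq fbja opma bzucc ynnz cqmxy
Final line 1: jvnn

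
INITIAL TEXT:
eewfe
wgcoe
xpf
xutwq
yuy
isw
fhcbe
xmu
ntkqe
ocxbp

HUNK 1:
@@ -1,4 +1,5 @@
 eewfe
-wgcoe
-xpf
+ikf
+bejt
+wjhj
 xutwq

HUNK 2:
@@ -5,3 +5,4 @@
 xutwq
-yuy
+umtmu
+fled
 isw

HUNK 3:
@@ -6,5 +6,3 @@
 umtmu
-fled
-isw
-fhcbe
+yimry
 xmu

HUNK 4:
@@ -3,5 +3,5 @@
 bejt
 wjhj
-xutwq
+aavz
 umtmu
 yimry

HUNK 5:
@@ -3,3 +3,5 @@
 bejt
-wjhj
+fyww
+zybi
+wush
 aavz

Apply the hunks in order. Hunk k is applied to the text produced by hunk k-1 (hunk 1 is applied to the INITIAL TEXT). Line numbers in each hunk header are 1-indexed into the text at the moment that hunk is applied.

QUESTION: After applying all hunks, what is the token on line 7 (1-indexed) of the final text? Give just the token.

Hunk 1: at line 1 remove [wgcoe,xpf] add [ikf,bejt,wjhj] -> 11 lines: eewfe ikf bejt wjhj xutwq yuy isw fhcbe xmu ntkqe ocxbp
Hunk 2: at line 5 remove [yuy] add [umtmu,fled] -> 12 lines: eewfe ikf bejt wjhj xutwq umtmu fled isw fhcbe xmu ntkqe ocxbp
Hunk 3: at line 6 remove [fled,isw,fhcbe] add [yimry] -> 10 lines: eewfe ikf bejt wjhj xutwq umtmu yimry xmu ntkqe ocxbp
Hunk 4: at line 3 remove [xutwq] add [aavz] -> 10 lines: eewfe ikf bejt wjhj aavz umtmu yimry xmu ntkqe ocxbp
Hunk 5: at line 3 remove [wjhj] add [fyww,zybi,wush] -> 12 lines: eewfe ikf bejt fyww zybi wush aavz umtmu yimry xmu ntkqe ocxbp
Final line 7: aavz

Answer: aavz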